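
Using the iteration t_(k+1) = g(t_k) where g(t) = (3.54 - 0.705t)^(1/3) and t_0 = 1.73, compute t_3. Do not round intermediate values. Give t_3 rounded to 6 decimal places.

1.369715

t_1 = g(1.730000) = 1.323888
t_2 = g(1.323888) = 1.376242
t_3 = g(1.376242) = 1.369715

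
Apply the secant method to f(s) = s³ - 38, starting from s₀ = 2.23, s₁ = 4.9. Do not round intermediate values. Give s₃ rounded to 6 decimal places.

f(s_0) = -26.910433, f(s_1) = 79.649000
s_2 = 4.900000 - (79.649000)·(4.900000 - 2.230000)/(79.649000 - (-26.910433)) = 2.904280; f(s_2) = -13.502865
s_3 = 2.904280 - (-13.502865)·(2.904280 - 4.900000)/(-13.502865 - (79.649000)) = 3.193570; f(s_3) = -5.429131

3.193570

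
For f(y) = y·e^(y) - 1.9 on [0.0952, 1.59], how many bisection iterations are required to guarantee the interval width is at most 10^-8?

Initial width b − a = 1.59 − 0.0952 = 1.494800.
After n steps the width is (b−a)/2^n; need (b−a)/2^n ≤ 10^-8.
So n ≥ log₂(1.494800/10^-8) = log₂(149480000.0000) ≈ 27.1554.
Hence n = 28.

28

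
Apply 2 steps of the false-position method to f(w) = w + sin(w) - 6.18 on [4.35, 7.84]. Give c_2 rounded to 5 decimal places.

6.25123

f(4.350000) = -2.765053, f(7.840000) = 2.659902
step 1: c = 6.128823, f(c) = -0.204927 < 0 → new bracket [6.128823, 7.840000]
step 2: c = 6.251227, f(c) = 0.039274 > 0 → new bracket [6.128823, 6.251227]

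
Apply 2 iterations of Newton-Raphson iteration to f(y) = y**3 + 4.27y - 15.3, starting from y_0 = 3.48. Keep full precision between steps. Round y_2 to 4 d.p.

2.0079

f'(y) = 3y**2 + 4.27
y_0 = 3.480000: f = 41.703792, f' = 40.601200 → y_1 = 3.480000 - (41.703792)/(40.601200) = 2.452843
y_1 = 2.452843: f = 9.931027, f' = 22.319322 → y_2 = 2.452843 - (9.931027)/(22.319322) = 2.007891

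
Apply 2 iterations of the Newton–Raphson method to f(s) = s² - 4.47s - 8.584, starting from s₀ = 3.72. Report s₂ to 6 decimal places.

Newton update: s ← s − f(s)/f'(s).
f'(s) = 2s - 4.47
s_0 = 3.720000: f = -11.374000, f' = 2.970000 → s_1 = 3.720000 - (-11.374000)/(2.970000) = 7.549630
s_1 = 7.549630: f = 14.666063, f' = 10.629259 → s_2 = 7.549630 - (14.666063)/(10.629259) = 6.169847

6.169847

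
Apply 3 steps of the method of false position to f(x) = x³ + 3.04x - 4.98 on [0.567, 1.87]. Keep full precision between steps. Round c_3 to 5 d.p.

1.12669

f(0.567000) = -3.074036, f(1.870000) = 7.244003
step 1: c = 0.955201, f(c) = -1.204657 < 0 → new bracket [0.955201, 1.870000]
step 2: c = 1.085638, f(c) = -0.400118 < 0 → new bracket [1.085638, 1.870000]
step 3: c = 1.126694, f(c) = -0.124581 < 0 → new bracket [1.126694, 1.870000]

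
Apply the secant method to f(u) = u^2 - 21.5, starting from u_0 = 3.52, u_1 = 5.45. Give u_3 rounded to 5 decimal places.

Secant update: u_(k+1) = u_k − f(u_k)·(u_k − u_(k-1))/(f(u_k) − f(u_(k-1))).
f(u_0) = -9.109600, f(u_1) = 8.202500
u_2 = 5.450000 - (8.202500)·(5.450000 - 3.520000)/(8.202500 - (-9.109600)) = 4.535563; f(u_2) = -0.928668
u_3 = 4.535563 - (-0.928668)·(4.535563 - 5.450000)/(-0.928668 - (8.202500)) = 4.628564; f(u_3) = -0.076394

4.62856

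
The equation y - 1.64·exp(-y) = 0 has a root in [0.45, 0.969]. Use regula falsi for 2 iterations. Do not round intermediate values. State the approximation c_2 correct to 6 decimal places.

f(0.450000) = -0.595710, f(0.969000) = 0.346682
step 1: c = 0.778073, f(c) = 0.024837 > 0 → new bracket [0.450000, 0.778073]
step 2: c = 0.764942, f(c) = 0.001750 > 0 → new bracket [0.450000, 0.764942]

0.764942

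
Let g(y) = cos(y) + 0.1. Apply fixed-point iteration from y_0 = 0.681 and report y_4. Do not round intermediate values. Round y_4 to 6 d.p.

0.768354

y_1 = g(0.681000) = 0.876944
y_2 = g(0.876944) = 0.739504
y_3 = g(0.739504) = 0.838803
y_4 = g(0.838803) = 0.768354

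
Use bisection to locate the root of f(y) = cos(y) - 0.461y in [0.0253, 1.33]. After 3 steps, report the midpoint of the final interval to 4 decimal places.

f(0.025300) = 0.988017, f(1.330000) = -0.374654 (opposite signs)
step 1: m = 0.677650, f(m) = 0.466652 > 0 → root in [0.677650, 1.330000]
step 2: m = 1.003825, f(m) = 0.074316 > 0 → root in [1.003825, 1.330000]
step 3: m = 1.166913, f(m) = -0.144954 < 0 → root in [1.003825, 1.166913]
Midpoint of [1.003825, 1.166913] = 1.085369

1.0854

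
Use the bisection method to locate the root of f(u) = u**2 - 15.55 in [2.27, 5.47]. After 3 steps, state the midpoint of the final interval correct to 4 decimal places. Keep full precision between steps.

f(2.270000) = -10.397100, f(5.470000) = 14.370900 (opposite signs)
step 1: m = 3.870000, f(m) = -0.573100 < 0 → root in [3.870000, 5.470000]
step 2: m = 4.670000, f(m) = 6.258900 > 0 → root in [3.870000, 4.670000]
step 3: m = 4.270000, f(m) = 2.682900 > 0 → root in [3.870000, 4.270000]
Midpoint of [3.870000, 4.270000] = 4.070000

4.0700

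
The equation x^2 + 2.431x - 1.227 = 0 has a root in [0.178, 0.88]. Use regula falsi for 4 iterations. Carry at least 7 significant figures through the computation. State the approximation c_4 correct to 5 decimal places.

f(0.178000) = -0.762598, f(0.880000) = 1.686680
step 1: c = 0.396572, f(c) = -0.105664 < 0 → new bracket [0.396572, 0.880000]
step 2: c = 0.425072, f(c) = -0.012965 < 0 → new bracket [0.425072, 0.880000]
step 3: c = 0.428542, f(c) = -0.001567 < 0 → new bracket [0.428542, 0.880000]
step 4: c = 0.428961, f(c) = -0.000189 < 0 → new bracket [0.428961, 0.880000]

0.42896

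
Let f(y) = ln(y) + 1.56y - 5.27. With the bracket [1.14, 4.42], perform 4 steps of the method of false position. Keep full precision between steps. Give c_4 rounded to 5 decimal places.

False-position update: c = (a·f(b) − b·f(a))/(f(b) − f(a)); replace the endpoint whose sign matches f(c).
f(1.140000) = -3.360572, f(4.420000) = 3.111340
step 1: c = 2.843156, f(c) = 0.210238 > 0 → new bracket [1.140000, 2.843156]
step 2: c = 2.742880, f(c) = 0.017900 > 0 → new bracket [1.140000, 2.742880]
step 3: c = 2.734387, f(c) = 0.001551 > 0 → new bracket [1.140000, 2.734387]
step 4: c = 2.733651, f(c) = 0.000135 > 0 → new bracket [1.140000, 2.733651]

2.73365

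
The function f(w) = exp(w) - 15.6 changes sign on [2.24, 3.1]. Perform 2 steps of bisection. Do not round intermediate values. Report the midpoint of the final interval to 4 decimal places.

2.7775

f(2.240000) = -6.206669, f(3.100000) = 6.597951 (opposite signs)
step 1: m = 2.670000, f(m) = -1.160031 < 0 → root in [2.670000, 3.100000]
step 2: m = 2.885000, f(m) = 2.303568 > 0 → root in [2.670000, 2.885000]
Midpoint of [2.670000, 2.885000] = 2.777500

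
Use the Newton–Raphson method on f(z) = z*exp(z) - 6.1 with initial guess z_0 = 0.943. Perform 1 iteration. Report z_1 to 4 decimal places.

Newton update: z ← z − f(z)/f'(z).
f'(z) = (z+1)*exp(z)
z_0 = 0.943000: f = -3.678684, f' = 4.988988 → z_1 = 0.943000 - (-3.678684)/(4.988988) = 1.680361

1.6804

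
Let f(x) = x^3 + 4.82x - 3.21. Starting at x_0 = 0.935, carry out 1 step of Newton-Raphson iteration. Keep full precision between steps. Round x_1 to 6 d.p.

0.650949

Newton update: x ← x − f(x)/f'(x).
f'(x) = 3x^2 + 4.82
x_0 = 0.935000: f = 2.114100, f' = 7.442675 → x_1 = 0.935000 - (2.114100)/(7.442675) = 0.650949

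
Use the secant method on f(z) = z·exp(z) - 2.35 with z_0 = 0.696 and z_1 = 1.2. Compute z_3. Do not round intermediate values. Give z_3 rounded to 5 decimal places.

0.91959

f(z_0) = -0.954023, f(z_1) = 1.634140
z_2 = 1.200000 - (1.634140)·(1.200000 - 0.696000)/(1.634140 - (-0.954023)) = 0.881779; f(z_2) = -0.220332
z_3 = 0.881779 - (-0.220332)·(0.881779 - 1.200000)/(-0.220332 - (1.634140)) = 0.919588; f(z_3) = -0.043439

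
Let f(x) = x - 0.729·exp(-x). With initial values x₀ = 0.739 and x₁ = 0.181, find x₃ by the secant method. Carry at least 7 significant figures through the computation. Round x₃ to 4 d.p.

0.4607

f(x_0) = 0.390836, f(x_1) = -0.427303
x_2 = 0.181000 - (-0.427303)·(0.181000 - 0.739000)/(-0.427303 - (0.390836)) = 0.472436; f(x_2) = 0.017918
x_3 = 0.472436 - (0.017918)·(0.472436 - 0.181000)/(0.017918 - (-0.427303)) = 0.460707; f(x_3) = 0.000827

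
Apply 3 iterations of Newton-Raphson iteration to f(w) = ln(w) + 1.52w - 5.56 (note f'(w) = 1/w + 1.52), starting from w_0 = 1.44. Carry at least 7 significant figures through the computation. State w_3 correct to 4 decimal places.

2.9469

w_0 = 1.440000: f = -3.006557, f' = 2.214444 → w_1 = 1.440000 - (-3.006557)/(2.214444) = 2.797703
w_1 = 2.797703: f = -0.278694, f' = 1.877436 → w_2 = 2.797703 - (-0.278694)/(1.877436) = 2.946146
w_2 = 2.946146: f = -0.001360, f' = 1.859426 → w_3 = 2.946146 - (-0.001360)/(1.859426) = 2.946878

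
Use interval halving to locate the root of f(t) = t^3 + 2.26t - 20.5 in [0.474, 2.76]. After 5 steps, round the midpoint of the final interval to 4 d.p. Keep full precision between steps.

f(0.474000) = -19.322264, f(2.760000) = 6.762176 (opposite signs)
step 1: m = 1.617000, f(m) = -12.617628 < 0 → root in [1.617000, 2.760000]
step 2: m = 2.188500, f(m) = -5.072099 < 0 → root in [2.188500, 2.760000]
step 3: m = 2.474250, f(m) = 0.238948 > 0 → root in [2.188500, 2.474250]
step 4: m = 2.331375, f(m) = -2.559348 < 0 → root in [2.331375, 2.474250]
step 5: m = 2.402812, f(m) = -1.196987 < 0 → root in [2.402812, 2.474250]
Midpoint of [2.402812, 2.474250] = 2.438531

2.4385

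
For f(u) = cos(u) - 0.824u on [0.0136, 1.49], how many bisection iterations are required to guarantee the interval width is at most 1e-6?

21

Initial width b − a = 1.49 − 0.0136 = 1.476400.
After n steps the width is (b−a)/2^n; need (b−a)/2^n ≤ 1e-6.
So n ≥ log₂(1.476400/1e-6) = log₂(1476400.0000) ≈ 20.4937.
Hence n = 21.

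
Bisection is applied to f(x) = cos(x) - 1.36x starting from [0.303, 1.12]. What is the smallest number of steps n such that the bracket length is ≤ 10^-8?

27

Initial width b − a = 1.12 − 0.303 = 0.817000.
After n steps the width is (b−a)/2^n; need (b−a)/2^n ≤ 10^-8.
So n ≥ log₂(0.817000/10^-8) = log₂(81700000.0000) ≈ 26.2838.
Hence n = 27.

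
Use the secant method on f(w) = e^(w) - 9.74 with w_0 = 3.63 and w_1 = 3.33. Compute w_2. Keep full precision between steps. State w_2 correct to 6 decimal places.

2.771453

f(w_0) = 27.972817, f(w_1) = 18.198342
w_2 = 3.330000 - (18.198342)·(3.330000 - 3.630000)/(18.198342 - (27.972817)) = 2.771453; f(w_2) = 6.241841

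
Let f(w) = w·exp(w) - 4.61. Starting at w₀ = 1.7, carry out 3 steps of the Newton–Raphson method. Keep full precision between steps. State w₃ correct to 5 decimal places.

Newton update: w ← w − f(w)/f'(w).
f'(w) = (w + 1)·exp(w)
w_0 = 1.700000: f = 4.695711, f' = 14.779658 → w_1 = 1.700000 - (4.695711)/(14.779658) = 1.382286
w_1 = 1.382286: f = 0.897021, f' = 9.491018 → w_2 = 1.382286 - (0.897021)/(9.491018) = 1.287773
w_2 = 1.287773: f = 0.057797, f' = 8.292502 → w_3 = 1.287773 - (0.057797)/(8.292502) = 1.280803

1.28080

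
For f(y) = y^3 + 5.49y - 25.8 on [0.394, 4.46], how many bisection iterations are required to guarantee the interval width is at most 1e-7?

26

Initial width b − a = 4.46 − 0.394 = 4.066000.
After n steps the width is (b−a)/2^n; need (b−a)/2^n ≤ 1e-7.
So n ≥ log₂(4.066000/1e-7) = log₂(40660000.0000) ≈ 25.2771.
Hence n = 26.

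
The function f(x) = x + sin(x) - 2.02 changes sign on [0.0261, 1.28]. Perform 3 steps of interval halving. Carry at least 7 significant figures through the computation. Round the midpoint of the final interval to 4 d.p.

f(0.026100) = -1.967803, f(1.280000) = 0.218016 (opposite signs)
step 1: m = 0.653050, f(m) = -0.759338 < 0 → root in [0.653050, 1.280000]
step 2: m = 0.966525, f(m) = -0.230559 < 0 → root in [0.966525, 1.280000]
step 3: m = 1.123263, f(m) = 0.004780 > 0 → root in [0.966525, 1.123263]
Midpoint of [0.966525, 1.123263] = 1.044894

1.0449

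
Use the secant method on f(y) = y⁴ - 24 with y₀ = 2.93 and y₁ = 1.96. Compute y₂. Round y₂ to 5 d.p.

f(y_0) = 49.700508, f(y_1) = -9.242109
y_2 = 1.960000 - (-9.242109)·(1.960000 - 2.930000)/(-9.242109 - (49.700508)) = 2.112094; f(y_2) = -4.099987

2.11209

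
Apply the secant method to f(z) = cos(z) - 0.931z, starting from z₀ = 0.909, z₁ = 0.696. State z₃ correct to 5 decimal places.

0.77068

f(z_0) = -0.231744, f(z_1) = 0.119437
z_2 = 0.696000 - (0.119437)·(0.696000 - 0.909000)/(0.119437 - (-0.231744)) = 0.768441; f(z_2) = 0.003576
z_3 = 0.768441 - (0.003576)·(0.768441 - 0.696000)/(0.003576 - (0.119437)) = 0.770677; f(z_3) = -0.000061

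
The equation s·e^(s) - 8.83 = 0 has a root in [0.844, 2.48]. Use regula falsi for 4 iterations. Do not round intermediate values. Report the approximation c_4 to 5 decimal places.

1.62519

f(0.844000) = -6.867151, f(2.480000) = 20.784336
step 1: c = 1.250295, f(c) = -4.464755 < 0 → new bracket [1.250295, 2.480000]
step 2: c = 1.467742, f(c) = -2.460847 < 0 → new bracket [1.467742, 2.480000]
step 3: c = 1.574904, f(c) = -1.222774 < 0 → new bracket [1.574904, 2.480000]
step 4: c = 1.625194, f(c) = -0.574986 < 0 → new bracket [1.625194, 2.480000]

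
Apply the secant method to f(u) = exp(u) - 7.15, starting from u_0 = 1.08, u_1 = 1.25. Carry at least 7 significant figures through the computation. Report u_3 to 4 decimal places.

1.8120

f(u_0) = -4.205320, f(u_1) = -3.659657
u_2 = 1.250000 - (-3.659657)·(1.250000 - 1.080000)/(-3.659657 - (-4.205320)) = 2.390157; f(u_2) = 3.765202
u_3 = 2.390157 - (3.765202)·(2.390157 - 1.250000)/(3.765202 - (-3.659657)) = 1.811975; f(u_3) = -1.027475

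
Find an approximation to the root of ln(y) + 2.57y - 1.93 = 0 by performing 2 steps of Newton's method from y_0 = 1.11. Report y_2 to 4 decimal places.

f'(y) = 1/y + 2.57
y_0 = 1.110000: f = 1.027060, f' = 3.470901 → y_1 = 1.110000 - (1.027060)/(3.470901) = 0.814094
y_1 = 0.814094: f = -0.043457, f' = 3.798359 → y_2 = 0.814094 - (-0.043457)/(3.798359) = 0.825535

0.8255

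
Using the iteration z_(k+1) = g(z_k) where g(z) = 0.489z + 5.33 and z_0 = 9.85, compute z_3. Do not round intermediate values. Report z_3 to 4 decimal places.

10.3626

z_1 = g(9.850000) = 10.146650
z_2 = g(10.146650) = 10.291712
z_3 = g(10.291712) = 10.362647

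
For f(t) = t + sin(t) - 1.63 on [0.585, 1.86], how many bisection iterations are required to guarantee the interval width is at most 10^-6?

21

Initial width b − a = 1.86 − 0.585 = 1.275000.
After n steps the width is (b−a)/2^n; need (b−a)/2^n ≤ 10^-6.
So n ≥ log₂(1.275000/10^-6) = log₂(1275000.0000) ≈ 20.2821.
Hence n = 21.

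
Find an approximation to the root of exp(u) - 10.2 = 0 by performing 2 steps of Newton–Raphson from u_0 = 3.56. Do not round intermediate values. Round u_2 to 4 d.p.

2.4400

f'(u) = exp(u)
u_0 = 3.560000: f = 24.963197, f' = 35.163197 → u_1 = 3.560000 - (24.963197)/(35.163197) = 2.850076
u_1 = 2.850076: f = 7.089096, f' = 17.289096 → u_2 = 2.850076 - (7.089096)/(17.289096) = 2.440043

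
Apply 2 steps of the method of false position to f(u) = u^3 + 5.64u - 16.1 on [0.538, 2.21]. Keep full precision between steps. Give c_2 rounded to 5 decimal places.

1.78120

False-position update: c = (a·f(b) − b·f(a))/(f(b) − f(a)); replace the endpoint whose sign matches f(c).
f(0.538000) = -12.909959, f(2.210000) = 7.158261
step 1: c = 1.613604, f(c) = -2.797908 < 0 → new bracket [1.613604, 2.210000]
step 2: c = 1.781205, f(c) = -0.402798 < 0 → new bracket [1.781205, 2.210000]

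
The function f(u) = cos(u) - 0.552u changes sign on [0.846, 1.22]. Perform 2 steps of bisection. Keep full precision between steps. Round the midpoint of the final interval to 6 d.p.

f(0.846000) = 0.195991, f(1.220000) = -0.329794 (opposite signs)
step 1: m = 1.033000, f(m) = -0.057971 < 0 → root in [0.846000, 1.033000]
step 2: m = 0.939500, f(m) = 0.071588 > 0 → root in [0.939500, 1.033000]
Midpoint of [0.939500, 1.033000] = 0.986250

0.986250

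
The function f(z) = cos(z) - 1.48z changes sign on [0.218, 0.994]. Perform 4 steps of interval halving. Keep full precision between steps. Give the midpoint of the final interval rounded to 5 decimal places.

0.58175

f(0.218000) = 0.653692, f(0.994000) = -0.925779 (opposite signs)
step 1: m = 0.606000, f(m) = -0.074947 < 0 → root in [0.218000, 0.606000]
step 2: m = 0.412000, f(m) = 0.306562 > 0 → root in [0.412000, 0.606000]
step 3: m = 0.509000, f(m) = 0.119912 > 0 → root in [0.509000, 0.606000]
step 4: m = 0.557500, f(m) = 0.023480 > 0 → root in [0.557500, 0.606000]
Midpoint of [0.557500, 0.606000] = 0.581750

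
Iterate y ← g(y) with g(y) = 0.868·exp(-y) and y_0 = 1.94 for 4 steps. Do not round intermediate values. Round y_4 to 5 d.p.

0.57985

y_1 = g(1.940000) = 0.124735
y_2 = g(0.124735) = 0.766210
y_3 = g(0.766210) = 0.403421
y_4 = g(0.403421) = 0.579851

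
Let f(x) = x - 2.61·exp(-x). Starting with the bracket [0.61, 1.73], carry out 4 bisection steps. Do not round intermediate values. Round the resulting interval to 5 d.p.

[0.96000, 1.03000]

f(0.610000) = -0.808146, f(1.730000) = 1.267288 (opposite signs)
step 1: m = 1.170000, f(m) = 0.359942 > 0 → root in [0.610000, 1.170000]
step 2: m = 0.890000, f(m) = -0.181812 < 0 → root in [0.890000, 1.170000]
step 3: m = 1.030000, f(m) = 0.098212 > 0 → root in [0.890000, 1.030000]
step 4: m = 0.960000, f(m) = -0.039350 < 0 → root in [0.960000, 1.030000]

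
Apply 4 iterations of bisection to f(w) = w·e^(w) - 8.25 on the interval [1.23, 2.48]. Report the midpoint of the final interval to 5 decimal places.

1.65969

f(1.230000) = -4.041888, f(2.480000) = 21.364336 (opposite signs)
step 1: m = 1.855000, f(m) = 3.606600 > 0 → root in [1.230000, 1.855000]
step 2: m = 1.542500, f(m) = -1.036859 < 0 → root in [1.542500, 1.855000]
step 3: m = 1.698750, f(m) = 1.037252 > 0 → root in [1.542500, 1.698750]
step 4: m = 1.620625, f(m) = -0.055716 < 0 → root in [1.620625, 1.698750]
Midpoint of [1.620625, 1.698750] = 1.659687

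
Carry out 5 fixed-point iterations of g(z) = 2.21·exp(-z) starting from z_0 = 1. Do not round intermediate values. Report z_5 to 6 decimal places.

0.842517

z_1 = g(1.000000) = 0.813014
z_2 = g(0.813014) = 0.980178
z_3 = g(0.980178) = 0.829290
z_4 = g(0.829290) = 0.964353
z_5 = g(0.964353) = 0.842517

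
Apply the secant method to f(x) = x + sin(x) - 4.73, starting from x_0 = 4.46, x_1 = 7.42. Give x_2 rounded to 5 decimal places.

f(x_0) = -1.238319, f(x_1) = 3.597299
x_2 = 7.420000 - (3.597299)·(7.420000 - 4.460000)/(3.597299 - (-1.238319)) = 5.218005; f(x_2) = -0.386871

5.21801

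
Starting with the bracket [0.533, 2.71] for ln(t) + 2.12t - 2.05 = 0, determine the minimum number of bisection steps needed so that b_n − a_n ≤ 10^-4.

Initial width b − a = 2.71 − 0.533 = 2.177000.
After n steps the width is (b−a)/2^n; need (b−a)/2^n ≤ 10^-4.
So n ≥ log₂(2.177000/10^-4) = log₂(21770.0000) ≈ 14.4101.
Hence n = 15.

15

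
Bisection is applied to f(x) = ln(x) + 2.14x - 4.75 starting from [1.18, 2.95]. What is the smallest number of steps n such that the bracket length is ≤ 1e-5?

18

Initial width b − a = 2.95 − 1.18 = 1.770000.
After n steps the width is (b−a)/2^n; need (b−a)/2^n ≤ 1e-5.
So n ≥ log₂(1.770000/1e-5) = log₂(177000.0000) ≈ 17.4334.
Hence n = 18.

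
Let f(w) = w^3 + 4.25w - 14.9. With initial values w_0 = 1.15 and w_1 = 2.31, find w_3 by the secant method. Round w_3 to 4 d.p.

f(w_0) = -8.491625, f(w_1) = 7.243891
w_2 = 2.310000 - (7.243891)·(2.310000 - 1.150000)/(7.243891 - (-8.491625)) = 1.775991; f(w_2) = -1.750312
w_3 = 1.775991 - (-1.750312)·(1.775991 - 2.310000)/(-1.750312 - (7.243891)) = 1.879911; f(w_3) = -0.266647

1.8799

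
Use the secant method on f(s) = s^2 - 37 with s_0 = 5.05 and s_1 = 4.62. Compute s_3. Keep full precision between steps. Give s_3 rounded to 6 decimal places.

f(s_0) = -11.497500, f(s_1) = -15.655600
s_2 = 4.620000 - (-15.655600)·(4.620000 - 5.050000)/(-15.655600 - (-11.497500)) = 6.238987; f(s_2) = 1.924953
s_3 = 6.238987 - (1.924953)·(6.238987 - 4.620000)/(1.924953 - (-15.655600)) = 6.061718; f(s_3) = -0.255571

6.061718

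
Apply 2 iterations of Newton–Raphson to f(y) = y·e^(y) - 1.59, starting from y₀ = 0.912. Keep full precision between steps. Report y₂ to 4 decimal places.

Newton update: y ← y − f(y)/f'(y).
f'(y) = (y + 1)·e^(y)
y_0 = 0.912000: f = 0.680238, f' = 4.759534 → y_1 = 0.912000 - (0.680238)/(4.759534) = 0.769079
y_1 = 0.769079: f = 0.069501, f' = 3.817279 → y_2 = 0.769079 - (0.069501)/(3.817279) = 0.750872

0.7509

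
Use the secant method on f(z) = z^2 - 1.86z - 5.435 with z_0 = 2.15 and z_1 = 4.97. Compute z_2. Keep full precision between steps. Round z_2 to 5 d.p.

Secant update: z_(k+1) = z_k − f(z_k)·(z_k − z_(k-1))/(f(z_k) − f(z_(k-1))).
f(z_0) = -4.811500, f(z_1) = 10.021700
z_2 = 4.970000 - (10.021700)·(4.970000 - 2.150000)/(10.021700 - (-4.811500)) = 3.064734; f(z_2) = -1.742811

3.06473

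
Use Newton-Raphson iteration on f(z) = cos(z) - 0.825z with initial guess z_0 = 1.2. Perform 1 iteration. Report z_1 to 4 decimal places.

0.8428

Newton update: z ← z − f(z)/f'(z).
f'(z) = -sin(z) - 0.825
z_0 = 1.200000: f = -0.627642, f' = -1.757039 → z_1 = 1.200000 - (-0.627642)/(-1.757039) = 0.842784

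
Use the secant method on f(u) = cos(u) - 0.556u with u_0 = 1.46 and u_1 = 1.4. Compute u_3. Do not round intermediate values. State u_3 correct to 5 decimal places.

f(u_0) = -0.701190, f(u_1) = -0.608433
u_2 = 1.400000 - (-0.608433)·(1.400000 - 1.460000)/(-0.608433 - (-0.701190)) = 1.006436; f(u_2) = -0.024703
u_3 = 1.006436 - (-0.024703)·(1.006436 - 1.400000)/(-0.024703 - (-0.608433)) = 0.989781; f(u_3) = -0.001445

0.98978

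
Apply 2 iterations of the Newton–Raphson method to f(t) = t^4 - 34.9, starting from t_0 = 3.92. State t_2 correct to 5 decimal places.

2.61085

f'(t) = 4t^3
t_0 = 3.920000: f = 201.226249, f' = 240.945152 → t_1 = 3.920000 - (201.226249)/(240.945152) = 3.084846
t_1 = 3.084846: f = 55.659515, f' = 117.424997 → t_2 = 3.084846 - (55.659515)/(117.424997) = 2.610846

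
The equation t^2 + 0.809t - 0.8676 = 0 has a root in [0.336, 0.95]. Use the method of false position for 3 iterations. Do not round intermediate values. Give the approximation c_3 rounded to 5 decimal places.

False-position update: c = (a·f(b) − b·f(a))/(f(b) − f(a)); replace the endpoint whose sign matches f(c).
f(0.336000) = -0.482880, f(0.950000) = 0.803450
step 1: c = 0.566492, f(c) = -0.088395 < 0 → new bracket [0.566492, 0.950000]
step 2: c = 0.604503, f(c) = -0.013133 < 0 → new bracket [0.604503, 0.950000]
step 3: c = 0.610060, f(c) = -0.001889 < 0 → new bracket [0.610060, 0.950000]

0.61006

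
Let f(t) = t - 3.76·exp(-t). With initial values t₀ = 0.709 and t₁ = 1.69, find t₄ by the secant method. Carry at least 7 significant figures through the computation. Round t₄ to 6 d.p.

1.168755

Secant update: t_(k+1) = t_k − f(t_k)·(t_k − t_(k-1))/(f(t_k) − f(t_(k-1))).
f(t_0) = -1.141432, f(t_1) = 0.996207
t_2 = 1.690000 - (0.996207)·(1.690000 - 0.709000)/(0.996207 - (-1.141432)) = 1.232823; f(t_2) = 0.136901
t_3 = 1.232823 - (0.136901)·(1.232823 - 1.690000)/(0.136901 - (0.996207)) = 1.159987; f(t_3) = -0.018736
t_4 = 1.159987 - (-0.018736)·(1.159987 - 1.232823)/(-0.018736 - (0.136901)) = 1.168755; f(t_4) = 0.000322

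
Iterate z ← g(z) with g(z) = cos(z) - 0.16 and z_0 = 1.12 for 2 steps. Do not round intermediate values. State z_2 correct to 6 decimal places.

z_1 = g(1.120000) = 0.275682
z_2 = g(0.275682) = 0.802240

0.802240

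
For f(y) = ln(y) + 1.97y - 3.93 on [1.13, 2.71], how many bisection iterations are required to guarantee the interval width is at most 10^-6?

21

Initial width b − a = 2.71 − 1.13 = 1.580000.
After n steps the width is (b−a)/2^n; need (b−a)/2^n ≤ 10^-6.
So n ≥ log₂(1.580000/10^-6) = log₂(1580000.0000) ≈ 20.5915.
Hence n = 21.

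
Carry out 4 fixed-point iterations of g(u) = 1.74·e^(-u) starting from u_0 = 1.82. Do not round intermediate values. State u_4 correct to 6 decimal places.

1.089356

u_1 = g(1.820000) = 0.281925
u_2 = g(0.281925) = 1.312535
u_3 = g(1.312535) = 0.468298
u_4 = g(0.468298) = 1.089356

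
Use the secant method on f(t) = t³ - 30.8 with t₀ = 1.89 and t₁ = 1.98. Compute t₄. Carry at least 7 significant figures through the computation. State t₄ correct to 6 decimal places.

f(t_0) = -24.048731, f(t_1) = -23.037608
t_2 = 1.980000 - (-23.037608)·(1.980000 - 1.890000)/(-23.037608 - (-24.048731)) = 4.030576; f(t_2) = 34.678903
t_3 = 4.030576 - (34.678903)·(4.030576 - 1.980000)/(34.678903 - (-23.037608)) = 2.798490; f(t_3) = -8.883503
t_4 = 2.798490 - (-8.883503)·(2.798490 - 4.030576)/(-8.883503 - (34.678903)) = 3.049744; f(t_4) = -2.434517

3.049744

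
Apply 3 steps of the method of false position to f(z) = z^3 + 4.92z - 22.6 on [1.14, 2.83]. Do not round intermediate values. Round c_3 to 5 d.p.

2.24982

f(1.140000) = -15.509656, f(2.830000) = 13.988787
step 1: c = 2.028566, f(c) = -4.271741 < 0 → new bracket [2.028566, 2.830000]
step 2: c = 2.216048, f(c) = -0.814322 < 0 → new bracket [2.216048, 2.830000]
step 3: c = 2.249822, f(c) = -0.142961 < 0 → new bracket [2.249822, 2.830000]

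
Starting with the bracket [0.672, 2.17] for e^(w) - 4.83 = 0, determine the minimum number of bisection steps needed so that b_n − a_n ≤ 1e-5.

Initial width b − a = 2.17 − 0.672 = 1.498000.
After n steps the width is (b−a)/2^n; need (b−a)/2^n ≤ 1e-5.
So n ≥ log₂(1.498000/1e-5) = log₂(149800.0000) ≈ 17.1927.
Hence n = 18.

18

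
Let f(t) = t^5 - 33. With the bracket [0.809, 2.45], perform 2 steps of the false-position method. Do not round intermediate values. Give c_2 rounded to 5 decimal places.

1.75913

False-position update: c = (a·f(b) − b·f(a))/(f(b) − f(a)); replace the endpoint whose sign matches f(c).
f(0.809000) = -32.653469, f(2.450000) = 55.273515
step 1: c = 1.418419, f(c) = -27.258543 < 0 → new bracket [1.418419, 2.450000]
step 2: c = 1.759128, f(c) = -16.154396 < 0 → new bracket [1.759128, 2.450000]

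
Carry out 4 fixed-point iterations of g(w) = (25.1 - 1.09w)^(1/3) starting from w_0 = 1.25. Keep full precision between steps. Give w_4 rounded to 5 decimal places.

w_1 = g(1.250000) = 2.873944
w_2 = g(2.873944) = 2.800655
w_3 = g(2.800655) = 2.804045
w_4 = g(2.804045) = 2.803889

2.80389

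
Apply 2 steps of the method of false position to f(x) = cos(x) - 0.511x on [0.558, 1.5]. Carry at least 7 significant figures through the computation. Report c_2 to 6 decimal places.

1.018850

f(0.558000) = 0.563178, f(1.500000) = -0.695763
step 1: c = 0.979397, f(c) = 0.057052 > 0 → new bracket [0.979397, 1.500000]
step 2: c = 1.018850, f(c) = 0.003713 > 0 → new bracket [1.018850, 1.500000]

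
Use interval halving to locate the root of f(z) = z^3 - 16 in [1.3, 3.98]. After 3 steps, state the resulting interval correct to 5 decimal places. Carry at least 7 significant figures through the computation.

[2.30500, 2.64000]

f(1.300000) = -13.803000, f(3.980000) = 47.044792 (opposite signs)
step 1: m = 2.640000, f(m) = 2.399744 > 0 → root in [1.300000, 2.640000]
step 2: m = 1.970000, f(m) = -8.354627 < 0 → root in [1.970000, 2.640000]
step 3: m = 2.305000, f(m) = -3.753477 < 0 → root in [2.305000, 2.640000]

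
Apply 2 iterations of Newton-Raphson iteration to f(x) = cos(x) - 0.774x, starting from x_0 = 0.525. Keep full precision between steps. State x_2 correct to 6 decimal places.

0.851599

f'(x) = -sin(x) - 0.774
x_0 = 0.525000: f = 0.458974, f' = -1.275213 → x_1 = 0.525000 - (0.458974)/(-1.275213) = 0.884919
x_1 = 0.884919: f = -0.051576, f' = -1.547864 → x_2 = 0.884919 - (-0.051576)/(-1.547864) = 0.851599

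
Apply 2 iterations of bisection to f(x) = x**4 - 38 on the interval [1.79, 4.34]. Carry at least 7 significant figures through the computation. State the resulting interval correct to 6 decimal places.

[2.427500, 3.065000]

f(1.790000) = -27.733743, f(4.340000) = 316.779827 (opposite signs)
step 1: m = 3.065000, f(m) = 50.251463 > 0 → root in [1.790000, 3.065000]
step 2: m = 2.427500, f(m) = -3.275424 < 0 → root in [2.427500, 3.065000]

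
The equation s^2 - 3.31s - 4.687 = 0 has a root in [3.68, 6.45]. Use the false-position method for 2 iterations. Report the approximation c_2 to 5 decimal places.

f(3.680000) = -3.325400, f(6.450000) = 15.566000
step 1: c = 4.167595, f(c) = -1.112890 < 0 → new bracket [4.167595, 6.450000]
step 2: c = 4.319888, f(c) = -0.324400 < 0 → new bracket [4.319888, 6.450000]

4.31989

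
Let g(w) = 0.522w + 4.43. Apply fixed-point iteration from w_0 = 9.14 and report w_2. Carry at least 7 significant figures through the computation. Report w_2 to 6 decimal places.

9.232964

w_1 = g(9.140000) = 9.201080
w_2 = g(9.201080) = 9.232964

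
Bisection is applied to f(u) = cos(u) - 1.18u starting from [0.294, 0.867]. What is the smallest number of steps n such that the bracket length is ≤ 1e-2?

6

Initial width b − a = 0.867 − 0.294 = 0.573000.
After n steps the width is (b−a)/2^n; need (b−a)/2^n ≤ 1e-2.
So n ≥ log₂(0.573000/1e-2) = log₂(57.3000) ≈ 5.8405.
Hence n = 6.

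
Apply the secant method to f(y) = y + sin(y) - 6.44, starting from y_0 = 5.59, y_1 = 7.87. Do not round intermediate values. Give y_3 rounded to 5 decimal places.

f(y_0) = -1.488991, f(y_1) = 2.429872
y_2 = 7.870000 - (2.429872)·(7.870000 - 5.590000)/(2.429872 - (-1.488991)) = 6.456297; f(y_2) = 0.188545
y_3 = 6.456297 - (0.188545)·(6.456297 - 7.870000)/(0.188545 - (2.429872)) = 6.337373; f(y_3) = -0.048465

6.33737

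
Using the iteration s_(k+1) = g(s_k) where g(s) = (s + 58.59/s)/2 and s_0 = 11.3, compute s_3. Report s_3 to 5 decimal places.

7.65444

s_1 = g(11.300000) = 8.242478
s_2 = g(8.242478) = 7.675389
s_3 = g(7.675389) = 7.654439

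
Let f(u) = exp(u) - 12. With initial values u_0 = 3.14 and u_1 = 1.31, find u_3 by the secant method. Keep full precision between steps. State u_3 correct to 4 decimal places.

f(u_0) = 11.103867, f(u_1) = -8.293826
u_2 = 1.310000 - (-8.293826)·(1.310000 - 3.140000)/(-8.293826 - (11.103867)) = 2.092449; f(u_2) = -3.895262
u_3 = 2.092449 - (-3.895262)·(2.092449 - 1.310000)/(-3.895262 - (-8.293826)) = 2.785367; f(u_3) = 4.205757

2.7854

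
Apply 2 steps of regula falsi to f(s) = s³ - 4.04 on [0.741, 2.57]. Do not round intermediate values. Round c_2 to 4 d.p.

f(0.741000) = -3.633131, f(2.570000) = 12.934593
step 1: c = 1.142081, f(c) = -2.550328 < 0 → new bracket [1.142081, 2.570000]
step 2: c = 1.377256, f(c) = -1.427576 < 0 → new bracket [1.377256, 2.570000]

1.3773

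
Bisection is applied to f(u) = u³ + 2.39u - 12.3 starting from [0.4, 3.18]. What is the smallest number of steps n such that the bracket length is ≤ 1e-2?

Initial width b − a = 3.18 − 0.4 = 2.780000.
After n steps the width is (b−a)/2^n; need (b−a)/2^n ≤ 1e-2.
So n ≥ log₂(2.780000/1e-2) = log₂(278.0000) ≈ 8.1189.
Hence n = 9.

9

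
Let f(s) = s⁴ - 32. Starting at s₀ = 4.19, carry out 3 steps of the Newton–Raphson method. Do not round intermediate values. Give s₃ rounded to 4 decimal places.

f'(s) = 4s³
s_0 = 4.190000: f = 276.216647, f' = 294.240236 → s_1 = 4.190000 - (276.216647)/(294.240236) = 3.251255
s_1 = 3.251255: f = 79.738788, f' = 137.471591 → s_2 = 3.251255 - (79.738788)/(137.471591) = 2.671216
s_2 = 2.671216: f = 18.913889, f' = 76.240756 → s_3 = 2.671216 - (18.913889)/(76.240756) = 2.423135

2.4231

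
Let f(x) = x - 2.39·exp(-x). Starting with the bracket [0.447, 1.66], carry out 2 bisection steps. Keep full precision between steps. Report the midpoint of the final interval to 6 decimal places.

0.901875

f(0.447000) = -1.081510, f(1.660000) = 1.205568 (opposite signs)
step 1: m = 1.053500, f(m) = 0.220071 > 0 → root in [0.447000, 1.053500]
step 2: m = 0.750250, f(m) = -0.378424 < 0 → root in [0.750250, 1.053500]
Midpoint of [0.750250, 1.053500] = 0.901875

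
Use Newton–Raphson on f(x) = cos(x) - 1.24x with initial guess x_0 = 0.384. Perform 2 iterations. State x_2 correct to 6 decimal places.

f'(x) = -sin(x) - 1.24
x_0 = 0.384000: f = 0.451014, f' = -1.614632 → x_1 = 0.384000 - (0.451014)/(-1.614632) = 0.663329
x_1 = 0.663329: f = -0.034581, f' = -1.855743 → x_2 = 0.663329 - (-0.034581)/(-1.855743) = 0.644694

0.644694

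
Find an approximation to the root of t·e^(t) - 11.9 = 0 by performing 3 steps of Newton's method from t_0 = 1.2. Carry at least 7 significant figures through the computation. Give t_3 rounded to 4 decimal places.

1.8638

Newton update: t ← t − f(t)/f'(t).
f'(t) = (t + 1)·e^(t)
t_0 = 1.200000: f = -7.915860, f' = 7.304257 → t_1 = 1.200000 - (-7.915860)/(7.304257) = 2.283732
t_1 = 2.283732: f = 10.510810, f' = 32.224048 → t_2 = 2.283732 - (10.510810)/(32.224048) = 1.957553
t_2 = 1.957553: f = 1.963349, f' = 20.945328 → t_3 = 1.957553 - (1.963349)/(20.945328) = 1.863816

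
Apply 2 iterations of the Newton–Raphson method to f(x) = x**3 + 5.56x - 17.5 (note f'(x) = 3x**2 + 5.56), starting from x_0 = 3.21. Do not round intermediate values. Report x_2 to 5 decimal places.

1.95070

Newton update: x ← x − f(x)/f'(x).
x_0 = 3.210000: f = 33.423761, f' = 36.472300 → x_1 = 3.210000 - (33.423761)/(36.472300) = 2.293585
x_1 = 2.293585: f = 7.317811, f' = 21.341597 → x_2 = 2.293585 - (7.317811)/(21.341597) = 1.950695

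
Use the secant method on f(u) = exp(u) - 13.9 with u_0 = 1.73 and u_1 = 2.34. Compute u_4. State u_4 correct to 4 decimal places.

Secant update: u_(k+1) = u_k − f(u_k)·(u_k − u_(k-1))/(f(u_k) − f(u_(k-1))).
f(u_0) = -8.259346, f(u_1) = -3.518763
u_2 = 2.340000 - (-3.518763)·(2.340000 - 1.730000)/(-3.518763 - (-8.259346)) = 2.792781; f(u_2) = 2.426360
u_3 = 2.792781 - (2.426360)·(2.792781 - 2.340000)/(2.426360 - (-3.518763)) = 2.607989; f(u_3) = -0.328266
u_4 = 2.607989 - (-0.328266)·(2.607989 - 2.792781)/(-0.328266 - (2.426360)) = 2.630011; f(u_4) = -0.026082

2.6300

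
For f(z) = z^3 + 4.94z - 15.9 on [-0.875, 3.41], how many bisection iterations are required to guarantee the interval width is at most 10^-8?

Initial width b − a = 3.41 − -0.875 = 4.285000.
After n steps the width is (b−a)/2^n; need (b−a)/2^n ≤ 10^-8.
So n ≥ log₂(4.285000/10^-8) = log₂(428500000.0000) ≈ 28.6747.
Hence n = 29.

29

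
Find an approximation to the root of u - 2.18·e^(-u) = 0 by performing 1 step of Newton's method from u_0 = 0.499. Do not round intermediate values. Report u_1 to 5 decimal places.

0.85387

Newton update: u ← u − f(u)/f'(u).
f'(u) = 1 + 2.18·e^(-u)
u_0 = 0.499000: f = -0.824560, f' = 2.323560 → u_1 = 0.499000 - (-0.824560)/(2.323560) = 0.853869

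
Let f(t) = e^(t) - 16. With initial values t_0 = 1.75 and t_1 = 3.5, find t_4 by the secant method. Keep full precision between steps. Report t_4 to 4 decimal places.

f(t_0) = -10.245397, f(t_1) = 17.115452
t_2 = 3.500000 - (17.115452)·(3.500000 - 1.750000)/(17.115452 - (-10.245397)) = 2.405296; f(t_2) = -4.918294
t_3 = 2.405296 - (-4.918294)·(2.405296 - 3.500000)/(-4.918294 - (17.115452)) = 2.649652; f(t_3) = -1.850891
t_4 = 2.649652 - (-1.850891)·(2.649652 - 2.405296)/(-1.850891 - (-4.918294)) = 2.797098; f(t_4) = 0.396988

2.7971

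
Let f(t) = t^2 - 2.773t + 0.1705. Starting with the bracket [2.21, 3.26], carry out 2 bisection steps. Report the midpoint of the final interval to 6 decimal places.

f(2.210000) = -1.073730, f(3.260000) = 1.758120 (opposite signs)
step 1: m = 2.735000, f(m) = 0.066570 > 0 → root in [2.210000, 2.735000]
step 2: m = 2.472500, f(m) = -0.572486 < 0 → root in [2.472500, 2.735000]
Midpoint of [2.472500, 2.735000] = 2.603750

2.603750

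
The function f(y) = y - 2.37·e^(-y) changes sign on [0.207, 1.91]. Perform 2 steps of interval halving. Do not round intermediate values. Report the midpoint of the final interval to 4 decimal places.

0.8456

f(0.207000) = -1.719857, f(1.910000) = 1.559049 (opposite signs)
step 1: m = 1.058500, f(m) = 0.236167 > 0 → root in [0.207000, 1.058500]
step 2: m = 0.632750, f(m) = -0.626026 < 0 → root in [0.632750, 1.058500]
Midpoint of [0.632750, 1.058500] = 0.845625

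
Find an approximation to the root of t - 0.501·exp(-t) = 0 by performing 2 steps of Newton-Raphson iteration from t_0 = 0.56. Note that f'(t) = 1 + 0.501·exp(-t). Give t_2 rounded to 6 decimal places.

0.352250

t_0 = 0.560000: f = 0.273824, f' = 1.286176 → t_1 = 0.560000 - (0.273824)/(1.286176) = 0.347102
t_1 = 0.347102: f = -0.006971, f' = 1.354073 → t_2 = 0.347102 - (-0.006971)/(1.354073) = 0.352250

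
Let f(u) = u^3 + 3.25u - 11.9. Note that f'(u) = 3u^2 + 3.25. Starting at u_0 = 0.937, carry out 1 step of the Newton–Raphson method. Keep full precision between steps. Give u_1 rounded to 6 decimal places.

u_0 = 0.937000: f = -8.032093, f' = 5.883907 → u_1 = 0.937000 - (-8.032093)/(5.883907) = 2.302095

2.302095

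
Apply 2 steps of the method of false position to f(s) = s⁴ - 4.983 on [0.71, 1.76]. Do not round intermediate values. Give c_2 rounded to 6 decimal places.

False-position update: c = (a·f(b) − b·f(a))/(f(b) − f(a)); replace the endpoint whose sign matches f(c).
f(0.710000) = -4.728883, f(1.760000) = 4.612126
step 1: c = 1.241562, f(c) = -2.606850 < 0 → new bracket [1.241562, 1.760000]
step 2: c = 1.428776, f(c) = -0.815686 < 0 → new bracket [1.428776, 1.760000]

1.428776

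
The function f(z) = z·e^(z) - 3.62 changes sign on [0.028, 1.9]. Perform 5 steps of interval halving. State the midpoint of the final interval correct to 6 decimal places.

1.168750

f(0.028000) = -3.591205, f(1.900000) = 9.083199 (opposite signs)
step 1: m = 0.964000, f(m) = -1.092234 < 0 → root in [0.964000, 1.900000]
step 2: m = 1.432000, f(m) = 2.375877 > 0 → root in [0.964000, 1.432000]
step 3: m = 1.198000, f(m) = 0.349553 > 0 → root in [0.964000, 1.198000]
step 4: m = 1.081000, f(m) = -0.433617 < 0 → root in [1.081000, 1.198000]
step 5: m = 1.139500, f(m) = -0.058828 < 0 → root in [1.139500, 1.198000]
Midpoint of [1.139500, 1.198000] = 1.168750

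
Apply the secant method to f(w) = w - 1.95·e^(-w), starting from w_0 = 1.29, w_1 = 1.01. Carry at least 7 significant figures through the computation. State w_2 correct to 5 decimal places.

f(w_0) = 0.753222, f(w_1) = 0.299773
w_2 = 1.010000 - (0.299773)·(1.010000 - 1.290000)/(0.299773 - (0.753222)) = 0.824893; f(w_2) = -0.029756

0.82489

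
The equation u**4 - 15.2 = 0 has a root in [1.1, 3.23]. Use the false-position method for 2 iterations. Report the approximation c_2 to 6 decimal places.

f(1.100000) = -13.735900, f(3.230000) = 93.645402
step 1: c = 1.372463, f(c) = -11.651842 < 0 → new bracket [1.372463, 3.230000]
step 2: c = 1.578012, f(c) = -8.999291 < 0 → new bracket [1.578012, 3.230000]

1.578012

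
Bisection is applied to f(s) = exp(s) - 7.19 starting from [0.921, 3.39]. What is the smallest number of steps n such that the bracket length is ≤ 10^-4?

15

Initial width b − a = 3.39 − 0.921 = 2.469000.
After n steps the width is (b−a)/2^n; need (b−a)/2^n ≤ 10^-4.
So n ≥ log₂(2.469000/10^-4) = log₂(24690.0000) ≈ 14.5916.
Hence n = 15.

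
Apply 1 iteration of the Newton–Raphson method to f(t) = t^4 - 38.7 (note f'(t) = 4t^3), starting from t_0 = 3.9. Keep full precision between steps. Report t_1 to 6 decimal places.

t_0 = 3.900000: f = 192.644100, f' = 237.276000 → t_1 = 3.900000 - (192.644100)/(237.276000) = 3.088101

3.088101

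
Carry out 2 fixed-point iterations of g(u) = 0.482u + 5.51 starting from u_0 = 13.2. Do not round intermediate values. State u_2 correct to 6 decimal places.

u_1 = g(13.200000) = 11.872400
u_2 = g(11.872400) = 11.232497

11.232497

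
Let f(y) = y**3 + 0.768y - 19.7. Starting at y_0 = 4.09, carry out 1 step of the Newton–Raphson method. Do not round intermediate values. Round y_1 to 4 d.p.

3.0722

Newton update: y ← y − f(y)/f'(y).
f'(y) = 3y**2 + 0.768
y_0 = 4.090000: f = 51.859049, f' = 50.952300 → y_1 = 4.090000 - (51.859049)/(50.952300) = 3.072204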